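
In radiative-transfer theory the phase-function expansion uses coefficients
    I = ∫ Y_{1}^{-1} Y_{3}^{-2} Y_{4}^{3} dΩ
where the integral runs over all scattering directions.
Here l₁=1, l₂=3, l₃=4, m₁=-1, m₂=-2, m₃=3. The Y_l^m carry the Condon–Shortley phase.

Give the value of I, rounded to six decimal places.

-0.282095

Checks pass: Σm=0; 8 even; l₃=4∈[2,4].
(2·1+1)(2·3+1)(2·4+1) = 189
Δ: 0! 2! 6! / 9! → 1/252
sum: t=0:+1/36 = 1/36
3j²(1 3 4; 0 0 0) = Δ·Π!·Σ² = 4/63  (sign +1)
sum: t=0:+1/240 = 1/240
3j²(1 3 4; -1 -2 3) = Δ·Π!·Σ² = 1/12  (sign -1)
combine: 4πI² = 189·4/63·1/12 = 1/1
take √, sign -1: I = -0.28209479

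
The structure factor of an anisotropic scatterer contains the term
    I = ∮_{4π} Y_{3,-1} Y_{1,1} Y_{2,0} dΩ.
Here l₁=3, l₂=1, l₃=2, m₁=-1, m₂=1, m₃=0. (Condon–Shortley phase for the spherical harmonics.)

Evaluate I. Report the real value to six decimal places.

-0.202301

Rules hold: Σm=0, L=6 even, 2≤2≤4.
N = 7·3·5 = 105
Δ = 2!·4!·0!/7! = 1/105
Racah Σ t=1..1: t=1:−1/4 = -1/4
⇒ 3j(3 1 2; 0 0 0)² = 3/35, sgn -1
Racah Σ t=2..2: t=2:+1/8 = 1/8
⇒ 3j(3 1 2; -1 1 0)² = 2/35, sgn +1
4πI² = N·(3j₀)²·(3jₘ)² = 18/35
I = -1·√(0.514286/4π) = -0.20230066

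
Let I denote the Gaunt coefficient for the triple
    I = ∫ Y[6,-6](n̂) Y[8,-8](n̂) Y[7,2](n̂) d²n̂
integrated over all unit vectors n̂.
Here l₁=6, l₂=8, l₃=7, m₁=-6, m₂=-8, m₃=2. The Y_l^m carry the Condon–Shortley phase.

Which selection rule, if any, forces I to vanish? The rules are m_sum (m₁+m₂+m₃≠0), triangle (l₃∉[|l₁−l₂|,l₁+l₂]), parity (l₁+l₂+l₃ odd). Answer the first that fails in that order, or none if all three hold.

m_sum

azimuthal sum: -6 − 8 + 2 = -12  ✗
2 ≤ 7 ≤ 14 (triangle on l)
L = 6 + 8 + 7 = 21 (odd)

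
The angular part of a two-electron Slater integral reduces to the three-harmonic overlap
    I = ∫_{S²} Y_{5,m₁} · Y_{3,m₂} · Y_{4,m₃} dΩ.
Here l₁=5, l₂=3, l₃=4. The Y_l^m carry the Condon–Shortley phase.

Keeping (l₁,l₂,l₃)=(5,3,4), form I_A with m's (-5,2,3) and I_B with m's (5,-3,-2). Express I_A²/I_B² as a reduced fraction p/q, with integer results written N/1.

7/3

Same 5,3,4: normalisation and zero-m 3j drop out of the ratio.
A: Δ: 4! 6! 2! / 13! → 1/180180; sum: t=4:+1/17280 = 1/17280; 3j²(5 3 4; -5 2 3) = Δ·Π!·Σ² = 35/858  (sign -1)
B: Δ: 4! 6! 2! / 13! → 1/180180; sum: t=0:+1/34560 = 1/34560; 3j²(5 3 4; 5 -3 -2) = Δ·Π!·Σ² = 5/286  (sign +1)
I_A²/I_B² = (35/858)/(5/286) = 7/3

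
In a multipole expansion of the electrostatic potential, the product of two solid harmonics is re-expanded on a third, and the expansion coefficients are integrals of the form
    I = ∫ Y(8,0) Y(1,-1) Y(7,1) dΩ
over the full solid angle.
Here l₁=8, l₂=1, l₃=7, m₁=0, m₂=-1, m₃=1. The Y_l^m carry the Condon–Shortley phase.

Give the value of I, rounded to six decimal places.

Rules hold: Σm=0, L=16 even, 7≤7≤9.
N = 17·3·15 = 765
Δ = 2!·14!·0!/17! = 1/2040
Racah Σ t=1..1: t=1:−1/25401600 = -1/25401600
⇒ 3j(8 1 7; 0 0 0)² = 8/255, sgn +1
Racah Σ t=0..0: t=0:+1/58060800 = 1/58060800
⇒ 3j(8 1 7; 0 -1 1)² = 7/510, sgn +1
4πI² = N·(3j₀)²·(3jₘ)² = 28/85
I = +1·√(0.329412/4π) = 0.16190663

0.161907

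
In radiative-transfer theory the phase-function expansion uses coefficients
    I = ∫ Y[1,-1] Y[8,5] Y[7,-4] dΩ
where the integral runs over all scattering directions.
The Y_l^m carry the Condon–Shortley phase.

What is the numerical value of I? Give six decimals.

-0.270230

m-sum 0 ✓  L=16 even ✓  7≤7≤9 ✓
Π(2lᵢ+1) = 3×17×15 = 765
triangle coeff Δ(1,8,7) = 1/2040
Σ_t [1,1]: t=1:−1/25401600 = -1/25401600
(3j)²=8/255 [(1 8 7; 0 0 0)], sign=+1
Σ_t [2,2]: t=2:+1/479001600 = 1/479001600
(3j)²=13/340 [(1 8 7; -1 5 -4)], sign=-1
⇒ 4πI² = 78/85
I = (-1)√(78/85/(4π)) = -0.27022959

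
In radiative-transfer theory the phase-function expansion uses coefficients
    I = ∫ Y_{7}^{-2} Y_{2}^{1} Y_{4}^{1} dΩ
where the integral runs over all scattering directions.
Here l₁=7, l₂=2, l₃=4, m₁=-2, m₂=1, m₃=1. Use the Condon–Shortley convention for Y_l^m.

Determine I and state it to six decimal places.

0.000000

|7−2|≤4≤7+2 violated ⇒ I = 0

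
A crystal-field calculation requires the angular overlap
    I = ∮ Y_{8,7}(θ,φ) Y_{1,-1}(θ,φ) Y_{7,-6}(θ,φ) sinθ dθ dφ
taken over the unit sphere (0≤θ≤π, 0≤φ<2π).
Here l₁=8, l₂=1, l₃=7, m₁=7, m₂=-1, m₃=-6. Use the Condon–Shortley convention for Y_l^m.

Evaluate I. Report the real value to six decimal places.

-0.313531

Checks pass: Σm=0; 16 even; l₃=7∈[7,9].
(2·8+1)(2·1+1)(2·7+1) = 765
Δ: 2! 14! 0! / 17! → 1/2040
sum: t=1:−1/25401600 = -1/25401600
3j²(8 1 7; 0 0 0) = Δ·Π!·Σ² = 8/255  (sign +1)
sum: t=0:+1/12454041600 = 1/12454041600
3j²(8 1 7; 7 -1 -6) = Δ·Π!·Σ² = 7/136  (sign -1)
combine: 4πI² = 765·8/255·7/136 = 21/17
take √, sign -1: I = -0.31353083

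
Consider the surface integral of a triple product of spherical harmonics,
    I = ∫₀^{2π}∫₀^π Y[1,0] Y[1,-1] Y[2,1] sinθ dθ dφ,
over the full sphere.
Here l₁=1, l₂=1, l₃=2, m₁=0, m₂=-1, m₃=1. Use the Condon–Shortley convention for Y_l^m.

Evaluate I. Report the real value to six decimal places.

Checks pass: Σm=0; 4 even; l₃=2∈[0,2].
(2·1+1)(2·1+1)(2·2+1) = 45
Δ: 0! 2! 2! / 5! → 1/30
sum: t=0:+1/1 = 1/1
3j²(1 1 2; 0 0 0) = Δ·Π!·Σ² = 2/15  (sign +1)
sum: t=0:+1/2 = 1/2
3j²(1 1 2; 0 -1 1) = Δ·Π!·Σ² = 1/10  (sign -1)
combine: 4πI² = 45·2/15·1/10 = 3/5
take √, sign -1: I = -0.21850969

-0.218510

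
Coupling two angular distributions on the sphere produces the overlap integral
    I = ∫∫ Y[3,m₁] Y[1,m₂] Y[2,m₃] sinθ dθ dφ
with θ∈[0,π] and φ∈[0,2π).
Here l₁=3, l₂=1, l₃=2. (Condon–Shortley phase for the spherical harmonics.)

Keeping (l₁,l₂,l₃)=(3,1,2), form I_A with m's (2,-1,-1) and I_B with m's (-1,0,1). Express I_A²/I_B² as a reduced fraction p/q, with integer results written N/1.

Shared (l₁,l₂,l₃)=(3,1,2): N and (l;000)² cancel in I_A²/I_B².
A: Δ = 2!·4!·0!/7! = 1/105; Racah Σ t=0..0: t=0:+1/12 = 1/12; ⇒ 3j(3 1 2; 2 -1 -1)² = 2/21, sgn -1
B: Δ = 2!·4!·0!/7! = 1/105; Racah Σ t=1..1: t=1:−1/6 = -1/6; ⇒ 3j(3 1 2; -1 0 1)² = 8/105, sgn +1
I_A²/I_B² = (2/21)/(8/105) = 5/4

5/4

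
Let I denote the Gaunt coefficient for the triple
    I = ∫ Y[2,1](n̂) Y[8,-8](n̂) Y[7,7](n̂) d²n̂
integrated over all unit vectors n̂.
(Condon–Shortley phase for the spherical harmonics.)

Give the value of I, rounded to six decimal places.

0.000000

L=17 odd ⇒ parity kills the (l;000) factor ⇒ I = 0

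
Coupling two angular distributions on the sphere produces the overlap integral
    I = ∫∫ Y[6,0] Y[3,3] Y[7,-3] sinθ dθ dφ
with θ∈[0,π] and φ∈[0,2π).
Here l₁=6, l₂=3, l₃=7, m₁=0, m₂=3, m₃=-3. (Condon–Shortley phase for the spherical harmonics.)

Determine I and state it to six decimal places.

0.186383

Checks pass: Σm=0; 16 even; l₃=7∈[3,9].
(2·6+1)(2·3+1)(2·7+1) = 1365
Δ: 2! 10! 4! / 17! → 1/2042040
sum: t=0:+1/207360 t=1:−1/57600 t=2:+1/207360 = -1/129600
3j²(6 3 7; 0 0 0) = Δ·Π!·Σ² = 168/12155  (sign +1)
sum: t=2:+1/829440 = 1/829440
3j²(6 3 7; 0 3 -3) = Δ·Π!·Σ² = 225/9724  (sign +1)
combine: 4πI² = 1365·168/12155·225/9724 = 198450/454597
take √, sign +1: I = 0.18638345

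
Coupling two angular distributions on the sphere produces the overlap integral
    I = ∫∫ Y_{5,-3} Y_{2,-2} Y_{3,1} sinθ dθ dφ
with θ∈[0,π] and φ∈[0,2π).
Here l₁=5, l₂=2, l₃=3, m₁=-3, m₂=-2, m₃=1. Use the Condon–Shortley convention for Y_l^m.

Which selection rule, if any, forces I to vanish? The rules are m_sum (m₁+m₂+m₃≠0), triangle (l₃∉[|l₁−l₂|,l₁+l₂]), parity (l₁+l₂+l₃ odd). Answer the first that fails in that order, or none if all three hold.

m_sum

m₁+m₂+m₃ = -3 − 2 + 1 = -4  ✗
triangle: |5−2|=3 ≤ l₃=3 ≤ 5+2=7
parity: l₁+l₂+l₃ = 10 is even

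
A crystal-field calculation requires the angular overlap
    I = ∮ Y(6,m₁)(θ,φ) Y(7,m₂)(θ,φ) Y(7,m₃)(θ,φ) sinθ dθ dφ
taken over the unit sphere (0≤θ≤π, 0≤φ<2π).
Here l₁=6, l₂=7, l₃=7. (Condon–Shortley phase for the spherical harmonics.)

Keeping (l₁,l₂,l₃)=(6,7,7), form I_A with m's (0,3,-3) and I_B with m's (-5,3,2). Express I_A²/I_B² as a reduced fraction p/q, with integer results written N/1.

Shared (l₁,l₂,l₃)=(6,7,7): N and (l;000)² cancel in I_A²/I_B².
A: Δ = 6!·6!·8!/21! = 1/2444321880; Racah Σ t=2..6: t=2:+1/92897280 t=3:−1/6531840 t=4:+1/3317760 t=5:−1/10368000 t=6:+1/298598400 = 197/2985984000; ⇒ 3j(6 7 7; 0 3 -3)² = 38809/5542680, sgn +1
B: Δ = 6!·6!·8!/21! = 1/2444321880; Racah Σ t=5..6: t=5:−1/62208000 t=6:+1/49766400 = 1/248832000; ⇒ 3j(6 7 7; -5 3 2)² = 21/20995, sgn -1
I_A²/I_B² = (38809/5542680)/(21/20995) = 38809/5544

38809/5544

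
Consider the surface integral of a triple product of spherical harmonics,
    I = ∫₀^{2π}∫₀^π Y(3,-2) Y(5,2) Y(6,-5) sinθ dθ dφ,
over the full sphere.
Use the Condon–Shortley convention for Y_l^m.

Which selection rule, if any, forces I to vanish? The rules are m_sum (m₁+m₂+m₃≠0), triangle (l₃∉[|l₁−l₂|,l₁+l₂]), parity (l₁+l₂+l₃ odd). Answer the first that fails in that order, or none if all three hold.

m_sum

azimuthal sum: -2 + 2 − 5 = -5  ✗
2 ≤ 6 ≤ 8 (triangle on l)
L = 3 + 5 + 6 = 14 (even)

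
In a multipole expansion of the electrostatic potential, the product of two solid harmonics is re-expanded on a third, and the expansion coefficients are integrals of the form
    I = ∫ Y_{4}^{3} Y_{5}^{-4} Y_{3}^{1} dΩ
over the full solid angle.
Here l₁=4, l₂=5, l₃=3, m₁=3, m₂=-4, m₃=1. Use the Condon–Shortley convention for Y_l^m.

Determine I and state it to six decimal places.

Rules hold: Σm=0, L=12 even, 1≤3≤9.
N = 9·11·7 = 693
Δ = 6!·2!·4!/13! = 1/180180
Racah Σ t=2..4: t=2:+1/576 t=3:−1/144 t=4:+1/576 = -1/288
⇒ 3j(4 5 3; 0 0 0)² = 20/1001, sgn +1
Racah Σ t=0..1: t=0:+1/4320 t=1:−1/5760 = 1/17280
⇒ 3j(4 5 3; 3 -4 1)² = 7/4290, sgn +1
4πI² = N·(3j₀)²·(3jₘ)² = 42/1859
I = +1·√(0.0225928/4π) = 0.04240138

0.042401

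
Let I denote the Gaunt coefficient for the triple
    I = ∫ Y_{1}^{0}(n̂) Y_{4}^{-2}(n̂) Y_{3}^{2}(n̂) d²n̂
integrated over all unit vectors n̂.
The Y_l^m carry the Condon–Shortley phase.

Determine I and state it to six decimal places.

0.213244

Checks pass: Σm=0; 8 even; l₃=3∈[3,5].
(2·1+1)(2·4+1)(2·3+1) = 189
Δ: 2! 0! 6! / 9! → 1/252
sum: t=1:−1/36 = -1/36
3j²(1 4 3; 0 0 0) = Δ·Π!·Σ² = 4/63  (sign +1)
sum: t=1:−1/120 = -1/120
3j²(1 4 3; 0 -2 2) = Δ·Π!·Σ² = 1/21  (sign +1)
combine: 4πI² = 189·4/63·1/21 = 4/7
take √, sign +1: I = 0.21324362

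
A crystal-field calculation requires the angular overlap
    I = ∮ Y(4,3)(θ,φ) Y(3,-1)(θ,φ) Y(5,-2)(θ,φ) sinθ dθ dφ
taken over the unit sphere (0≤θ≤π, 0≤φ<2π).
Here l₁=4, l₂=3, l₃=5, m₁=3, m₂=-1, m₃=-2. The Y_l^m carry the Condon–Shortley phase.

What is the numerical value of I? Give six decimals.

m-sum 0 ✓  L=12 even ✓  1≤5≤7 ✓
Π(2lᵢ+1) = 9×7×11 = 693
triangle coeff Δ(4,3,5) = 1/180180
Σ_t [0,2]: t=0:+1/576 t=1:−1/144 t=2:+1/576 = -1/288
(3j)²=20/1001 [(4 3 5; 0 0 0)], sign=+1
Σ_t [0,1]: t=0:+1/960 t=1:−1/4320 = 7/8640
(3j)²=343/12870 [(4 3 5; 3 -1 -2)], sign=-1
⇒ 4πI² = 686/1859
I = (-1)√(686/1859/(4π)) = -0.17136315

-0.171363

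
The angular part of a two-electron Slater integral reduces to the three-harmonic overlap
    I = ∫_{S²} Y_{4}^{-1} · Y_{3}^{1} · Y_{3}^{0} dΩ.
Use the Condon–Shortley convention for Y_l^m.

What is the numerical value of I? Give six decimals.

Checks pass: Σm=0; 10 even; l₃=3∈[1,7].
(2·4+1)(2·3+1)(2·3+1) = 441
Δ: 4! 4! 2! / 11! → 1/34650
sum: t=1:−1/72 t=2:+1/16 t=3:−1/72 = 5/144
3j²(4 3 3; 0 0 0) = Δ·Π!·Σ² = 2/77  (sign -1)
sum: t=2:+1/48 t=3:−1/24 t=4:+1/288 = -5/288
3j²(4 3 3; -1 1 0) = Δ·Π!·Σ² = 5/462  (sign +1)
combine: 4πI² = 441·2/77·5/462 = 15/121
take √, sign -1: I = -0.09932258

-0.099323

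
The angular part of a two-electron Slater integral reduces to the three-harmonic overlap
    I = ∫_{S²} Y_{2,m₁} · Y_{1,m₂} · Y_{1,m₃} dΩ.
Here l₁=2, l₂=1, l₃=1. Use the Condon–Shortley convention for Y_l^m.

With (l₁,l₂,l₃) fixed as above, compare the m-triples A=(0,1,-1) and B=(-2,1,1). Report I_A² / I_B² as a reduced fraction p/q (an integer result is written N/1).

1/6

Shared (l₁,l₂,l₃)=(2,1,1): N and (l;000)² cancel in I_A²/I_B².
A: Δ = 2!·2!·0!/5! = 1/30; Racah Σ t=2..2: t=2:+1/4 = 1/4; ⇒ 3j(2 1 1; 0 1 -1)² = 1/30, sgn +1
B: Δ = 2!·2!·0!/5! = 1/30; Racah Σ t=2..2: t=2:+1/4 = 1/4; ⇒ 3j(2 1 1; -2 1 1)² = 1/5, sgn +1
I_A²/I_B² = (1/30)/(1/5) = 1/6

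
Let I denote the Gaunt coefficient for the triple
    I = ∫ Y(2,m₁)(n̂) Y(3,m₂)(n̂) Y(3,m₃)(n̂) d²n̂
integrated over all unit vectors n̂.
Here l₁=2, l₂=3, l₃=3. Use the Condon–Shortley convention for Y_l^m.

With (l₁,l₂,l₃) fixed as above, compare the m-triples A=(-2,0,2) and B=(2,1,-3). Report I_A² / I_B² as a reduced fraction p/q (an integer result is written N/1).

2/1

Same 2,3,3: normalisation and zero-m 3j drop out of the ratio.
A: Δ: 2! 2! 4! / 9! → 1/3780; sum: t=2:+1/24 = 1/24; 3j²(2 3 3; -2 0 2) = Δ·Π!·Σ² = 1/21  (sign -1)
B: Δ: 2! 2! 4! / 9! → 1/3780; sum: t=0:+1/96 = 1/96; 3j²(2 3 3; 2 1 -3) = Δ·Π!·Σ² = 1/42  (sign +1)
I_A²/I_B² = (1/21)/(1/42) = 2/1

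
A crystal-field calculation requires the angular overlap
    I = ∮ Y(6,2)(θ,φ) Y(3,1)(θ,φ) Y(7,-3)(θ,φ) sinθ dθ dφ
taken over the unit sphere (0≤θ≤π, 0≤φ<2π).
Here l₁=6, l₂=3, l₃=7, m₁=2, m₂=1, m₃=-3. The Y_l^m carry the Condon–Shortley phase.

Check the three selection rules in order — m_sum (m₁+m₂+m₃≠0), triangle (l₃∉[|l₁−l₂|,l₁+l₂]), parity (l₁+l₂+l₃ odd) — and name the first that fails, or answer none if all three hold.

m₁+m₂+m₃ = 2 + 1 − 3 = 0  ✓
triangle: |6−3|=3 ≤ l₃=7 ≤ 6+3=9  ✓
parity: l₁+l₂+l₃ = 16 is even  ✓

none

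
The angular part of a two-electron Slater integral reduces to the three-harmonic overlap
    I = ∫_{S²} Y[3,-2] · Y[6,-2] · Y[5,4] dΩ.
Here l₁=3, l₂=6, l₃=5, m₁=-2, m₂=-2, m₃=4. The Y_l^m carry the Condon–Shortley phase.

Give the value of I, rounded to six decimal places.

-0.139560

Checks pass: Σm=0; 14 even; l₃=5∈[3,9].
(2·3+1)(2·6+1)(2·5+1) = 1001
Δ: 4! 2! 8! / 15! → 1/675675
sum: t=1:−1/8640 t=2:+1/2304 t=3:−1/8640 = 7/34560
3j²(3 6 5; 0 0 0) = Δ·Π!·Σ² = 7/429  (sign -1)
sum: t=3:−1/60480 t=4:+1/967680 = -1/64512
3j²(3 6 5; -2 -2 4) = Δ·Π!·Σ² = 15/1001  (sign +1)
combine: 4πI² = 1001·7/429·15/1001 = 35/143
take √, sign -1: I = -0.13956004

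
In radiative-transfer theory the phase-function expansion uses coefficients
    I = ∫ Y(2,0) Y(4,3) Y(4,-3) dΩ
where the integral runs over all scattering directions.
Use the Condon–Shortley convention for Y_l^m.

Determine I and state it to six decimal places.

Checks pass: Σm=0; 10 even; l₃=4∈[2,6].
(2·2+1)(2·4+1)(2·4+1) = 405
Δ: 2! 2! 6! / 11! → 1/13860
sum: t=0:+1/192 t=1:−1/36 t=2:+1/192 = -5/288
3j²(2 4 4; 0 0 0) = Δ·Π!·Σ² = 20/693  (sign -1)
sum: t=1:−1/720 t=2:+1/480 = 1/1440
3j²(2 4 4; 0 3 -3) = Δ·Π!·Σ² = 7/1980  (sign -1)
combine: 4πI² = 405·20/693·7/1980 = 5/121
take √, sign +1: I = 0.05734392

0.057344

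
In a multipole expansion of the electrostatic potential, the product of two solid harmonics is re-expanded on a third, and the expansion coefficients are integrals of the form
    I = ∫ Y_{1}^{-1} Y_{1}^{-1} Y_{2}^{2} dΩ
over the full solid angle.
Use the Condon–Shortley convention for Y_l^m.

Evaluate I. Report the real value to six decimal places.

0.309019

Rules hold: Σm=0, L=4 even, 0≤2≤2.
N = 3·3·5 = 45
Δ = 0!·2!·2!/5! = 1/30
Racah Σ t=0..0: t=0:+1/1 = 1/1
⇒ 3j(1 1 2; 0 0 0)² = 2/15, sgn +1
Racah Σ t=0..0: t=0:+1/4 = 1/4
⇒ 3j(1 1 2; -1 -1 2)² = 1/5, sgn +1
4πI² = N·(3j₀)²·(3jₘ)² = 6/5
I = +1·√(1.2/4π) = 0.30901936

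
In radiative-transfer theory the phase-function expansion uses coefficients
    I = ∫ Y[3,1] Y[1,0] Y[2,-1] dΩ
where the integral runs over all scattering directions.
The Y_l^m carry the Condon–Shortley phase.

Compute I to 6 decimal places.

-0.233597

Checks pass: Σm=0; 6 even; l₃=2∈[2,4].
(2·3+1)(2·1+1)(2·2+1) = 105
Δ: 2! 4! 0! / 7! → 1/105
sum: t=1:−1/4 = -1/4
3j²(3 1 2; 0 0 0) = Δ·Π!·Σ² = 3/35  (sign -1)
sum: t=1:−1/6 = -1/6
3j²(3 1 2; 1 0 -1) = Δ·Π!·Σ² = 8/105  (sign +1)
combine: 4πI² = 105·3/35·8/105 = 24/35
take √, sign -1: I = -0.23359668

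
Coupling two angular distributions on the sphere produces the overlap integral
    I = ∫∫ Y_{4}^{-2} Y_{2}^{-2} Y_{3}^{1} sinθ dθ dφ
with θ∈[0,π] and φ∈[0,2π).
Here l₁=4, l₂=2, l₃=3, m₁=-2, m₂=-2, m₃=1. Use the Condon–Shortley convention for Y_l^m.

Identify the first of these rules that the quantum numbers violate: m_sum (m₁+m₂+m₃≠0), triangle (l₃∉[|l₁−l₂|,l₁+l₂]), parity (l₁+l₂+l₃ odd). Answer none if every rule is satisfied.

m_sum

Σmᵢ = -3  ✗
l₃∈[|l₁−l₂|,l₁+l₂]=[2,6], have l₃=3
Σlᵢ = 9 ⇒ odd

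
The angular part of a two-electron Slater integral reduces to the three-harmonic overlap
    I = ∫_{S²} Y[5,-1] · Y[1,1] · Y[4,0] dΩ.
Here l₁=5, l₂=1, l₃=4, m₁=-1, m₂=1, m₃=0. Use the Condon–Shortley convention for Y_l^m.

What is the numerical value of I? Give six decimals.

-0.190188

m-sum 0 ✓  L=10 even ✓  4≤4≤6 ✓
Π(2lᵢ+1) = 11×3×9 = 297
triangle coeff Δ(5,1,4) = 1/495
Σ_t [1,1]: t=1:−1/576 = -1/576
(3j)²=5/99 [(5 1 4; 0 0 0)], sign=-1
Σ_t [2,2]: t=2:+1/1152 = 1/1152
(3j)²=1/33 [(5 1 4; -1 1 0)], sign=+1
⇒ 4πI² = 5/11
I = (-1)√(5/11/(4π)) = -0.19018827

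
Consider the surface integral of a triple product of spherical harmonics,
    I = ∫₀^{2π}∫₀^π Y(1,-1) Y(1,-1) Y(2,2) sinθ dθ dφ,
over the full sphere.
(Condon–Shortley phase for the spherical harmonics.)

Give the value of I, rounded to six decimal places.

0.309019

Rules hold: Σm=0, L=4 even, 0≤2≤2.
N = 3·3·5 = 45
Δ = 0!·2!·2!/5! = 1/30
Racah Σ t=0..0: t=0:+1/1 = 1/1
⇒ 3j(1 1 2; 0 0 0)² = 2/15, sgn +1
Racah Σ t=0..0: t=0:+1/4 = 1/4
⇒ 3j(1 1 2; -1 -1 2)² = 1/5, sgn +1
4πI² = N·(3j₀)²·(3jₘ)² = 6/5
I = +1·√(1.2/4π) = 0.30901936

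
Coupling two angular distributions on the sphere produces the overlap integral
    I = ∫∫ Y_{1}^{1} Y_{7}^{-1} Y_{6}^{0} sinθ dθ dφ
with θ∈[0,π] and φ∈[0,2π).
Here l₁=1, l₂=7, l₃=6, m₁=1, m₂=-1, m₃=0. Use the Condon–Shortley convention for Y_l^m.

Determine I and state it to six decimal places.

-0.185147

Checks pass: Σm=0; 14 even; l₃=6∈[6,8].
(2·1+1)(2·7+1)(2·6+1) = 585
Δ: 2! 0! 12! / 15! → 1/1365
sum: t=1:−1/518400 = -1/518400
3j²(1 7 6; 0 0 0) = Δ·Π!·Σ² = 7/195  (sign -1)
sum: t=0:+1/1036800 = 1/1036800
3j²(1 7 6; 1 -1 0) = Δ·Π!·Σ² = 4/195  (sign +1)
combine: 4πI² = 585·7/195·4/195 = 28/65
take √, sign -1: I = -0.18514731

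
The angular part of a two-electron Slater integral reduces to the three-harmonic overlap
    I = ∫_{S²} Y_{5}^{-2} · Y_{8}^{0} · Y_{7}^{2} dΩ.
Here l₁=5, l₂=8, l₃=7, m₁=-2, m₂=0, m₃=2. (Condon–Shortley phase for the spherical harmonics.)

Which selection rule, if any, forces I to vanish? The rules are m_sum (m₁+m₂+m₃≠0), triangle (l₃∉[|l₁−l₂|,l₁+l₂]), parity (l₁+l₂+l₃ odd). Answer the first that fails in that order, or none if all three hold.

m₁+m₂+m₃ = -2 + 0 + 2 = 0  ✓
triangle: |5−8|=3 ≤ l₃=7 ≤ 5+8=13  ✓
parity: l₁+l₂+l₃ = 20 is even  ✓

none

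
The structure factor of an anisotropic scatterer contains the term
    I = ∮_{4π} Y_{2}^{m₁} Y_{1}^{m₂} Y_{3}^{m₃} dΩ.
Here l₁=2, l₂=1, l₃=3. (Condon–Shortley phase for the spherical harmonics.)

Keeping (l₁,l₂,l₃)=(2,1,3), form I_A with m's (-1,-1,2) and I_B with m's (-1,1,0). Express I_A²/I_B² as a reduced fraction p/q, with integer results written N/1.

10/3

l's match ⇒ only the (l;m) 3-j factors differ between A and B.
A: triangle coeff Δ(2,1,3) = 1/105; Σ_t [0,0]: t=0:+1/12 = 1/12; (3j)²=2/21 [(2 1 3; -1 -1 2)], sign=-1
B: triangle coeff Δ(2,1,3) = 1/105; Σ_t [0,0]: t=0:+1/12 = 1/12; (3j)²=1/35 [(2 1 3; -1 1 0)], sign=-1
I_A²/I_B² = (2/21)/(1/35) = 10/3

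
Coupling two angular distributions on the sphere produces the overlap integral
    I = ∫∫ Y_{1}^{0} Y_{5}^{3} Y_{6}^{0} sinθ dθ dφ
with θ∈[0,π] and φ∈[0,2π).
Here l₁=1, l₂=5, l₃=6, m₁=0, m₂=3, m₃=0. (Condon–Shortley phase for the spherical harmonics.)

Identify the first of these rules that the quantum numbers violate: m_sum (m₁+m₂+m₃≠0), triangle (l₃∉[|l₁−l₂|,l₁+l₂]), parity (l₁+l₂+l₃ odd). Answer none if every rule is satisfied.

Σmᵢ = 3  ✗
l₃∈[|l₁−l₂|,l₁+l₂]=[4,6], have l₃=6
Σlᵢ = 12 ⇒ even

m_sum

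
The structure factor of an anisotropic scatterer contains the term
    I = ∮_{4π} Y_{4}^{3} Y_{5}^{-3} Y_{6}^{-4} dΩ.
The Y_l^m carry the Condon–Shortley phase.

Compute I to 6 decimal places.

m-sum = 3 − 3 − 4 = -4 ≠ 0 ⇒ I = 0

0.000000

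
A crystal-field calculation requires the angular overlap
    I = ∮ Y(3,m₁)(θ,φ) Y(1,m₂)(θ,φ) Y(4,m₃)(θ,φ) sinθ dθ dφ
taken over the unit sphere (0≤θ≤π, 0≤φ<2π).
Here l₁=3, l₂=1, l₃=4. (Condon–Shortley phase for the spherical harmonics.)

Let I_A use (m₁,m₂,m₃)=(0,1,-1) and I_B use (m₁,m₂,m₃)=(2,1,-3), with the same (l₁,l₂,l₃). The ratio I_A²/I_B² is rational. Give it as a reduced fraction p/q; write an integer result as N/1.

10/21

l's match ⇒ only the (l;m) 3-j factors differ between A and B.
A: triangle coeff Δ(3,1,4) = 1/252; Σ_t [0,0]: t=0:+1/72 = 1/72; (3j)²=5/126 [(3 1 4; 0 1 -1)], sign=-1
B: triangle coeff Δ(3,1,4) = 1/252; Σ_t [0,0]: t=0:+1/240 = 1/240; (3j)²=1/12 [(3 1 4; 2 1 -3)], sign=-1
I_A²/I_B² = (5/126)/(1/12) = 10/21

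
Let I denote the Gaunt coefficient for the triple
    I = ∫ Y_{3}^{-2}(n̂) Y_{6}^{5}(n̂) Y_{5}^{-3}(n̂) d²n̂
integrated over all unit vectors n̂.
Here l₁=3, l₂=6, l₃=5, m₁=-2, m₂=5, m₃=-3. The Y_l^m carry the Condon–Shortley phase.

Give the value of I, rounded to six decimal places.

-0.169016

Rules hold: Σm=0, L=14 even, 3≤5≤9.
N = 7·13·11 = 1001
Δ = 4!·2!·8!/15! = 1/675675
Racah Σ t=1..3: t=1:−1/8640 t=2:+1/2304 t=3:−1/8640 = 7/34560
⇒ 3j(3 6 5; 0 0 0)² = 7/429, sgn -1
Racah Σ t=3..4: t=3:−1/483840 t=4:+1/120960 = 1/161280
⇒ 3j(3 6 5; -2 5 -3)² = 2/91, sgn +1
4πI² = N·(3j₀)²·(3jₘ)² = 14/39
I = -1·√(0.358974/4π) = -0.16901560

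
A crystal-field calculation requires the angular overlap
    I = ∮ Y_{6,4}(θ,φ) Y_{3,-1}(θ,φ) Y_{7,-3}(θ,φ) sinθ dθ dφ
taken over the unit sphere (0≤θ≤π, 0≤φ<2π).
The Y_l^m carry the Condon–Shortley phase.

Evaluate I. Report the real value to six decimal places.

Checks pass: Σm=0; 16 even; l₃=7∈[3,9].
(2·6+1)(2·3+1)(2·7+1) = 1365
Δ: 2! 10! 4! / 17! → 1/2042040
sum: t=0:+1/207360 t=1:−1/57600 t=2:+1/207360 = -1/129600
3j²(6 3 7; 0 0 0) = Δ·Π!·Σ² = 168/12155  (sign +1)
sum: t=0:+1/645120 t=1:−1/2177280 t=2:+1/174182400 = 191/174182400
3j²(6 3 7; 4 -1 -3) = Δ·Π!·Σ² = 36481/2042040  (sign +1)
combine: 4πI² = 1365·168/12155·36481/2042040 = 766101/2272985
take √, sign +1: I = 0.16377205

0.163772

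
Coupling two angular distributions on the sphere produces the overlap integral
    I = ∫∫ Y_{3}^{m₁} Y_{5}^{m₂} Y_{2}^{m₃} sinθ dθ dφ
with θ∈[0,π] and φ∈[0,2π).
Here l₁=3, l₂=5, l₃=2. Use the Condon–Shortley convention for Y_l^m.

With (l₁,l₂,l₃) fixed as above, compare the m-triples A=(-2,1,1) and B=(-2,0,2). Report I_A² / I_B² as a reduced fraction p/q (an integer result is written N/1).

Shared (l₁,l₂,l₃)=(3,5,2): N and (l;000)² cancel in I_A²/I_B².
A: Δ = 6!·0!·4!/11! = 1/2310; Racah Σ t=5..5: t=5:−1/720 = -1/720; ⇒ 3j(3 5 2; -2 1 1)² = 4/385, sgn +1
B: Δ = 6!·0!·4!/11! = 1/2310; Racah Σ t=5..5: t=5:−1/2880 = -1/2880; ⇒ 3j(3 5 2; -2 0 2)² = 1/462, sgn -1
I_A²/I_B² = (4/385)/(1/462) = 24/5

24/5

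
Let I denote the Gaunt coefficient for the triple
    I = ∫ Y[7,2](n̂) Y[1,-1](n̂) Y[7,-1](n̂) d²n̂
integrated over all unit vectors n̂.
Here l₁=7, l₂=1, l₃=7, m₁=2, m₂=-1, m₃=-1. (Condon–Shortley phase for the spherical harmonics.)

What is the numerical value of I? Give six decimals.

0.000000

L=15 odd ⇒ parity kills the (l;000) factor ⇒ I = 0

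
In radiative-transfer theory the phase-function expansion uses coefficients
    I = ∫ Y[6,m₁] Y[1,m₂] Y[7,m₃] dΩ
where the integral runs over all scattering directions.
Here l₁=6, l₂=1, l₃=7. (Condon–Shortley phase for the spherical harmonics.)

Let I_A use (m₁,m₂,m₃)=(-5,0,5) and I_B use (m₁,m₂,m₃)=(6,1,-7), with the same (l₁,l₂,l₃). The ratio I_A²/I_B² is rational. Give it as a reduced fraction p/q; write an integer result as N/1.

24/91

Shared (l₁,l₂,l₃)=(6,1,7): N and (l;000)² cancel in I_A²/I_B².
A: Δ = 0!·12!·2!/15! = 1/1365; Racah Σ t=0..0: t=0:+1/39916800 = 1/39916800; ⇒ 3j(6 1 7; -5 0 5)² = 8/455, sgn +1
B: Δ = 0!·12!·2!/15! = 1/1365; Racah Σ t=0..0: t=0:+1/958003200 = 1/958003200; ⇒ 3j(6 1 7; 6 1 -7)² = 1/15, sgn +1
I_A²/I_B² = (8/455)/(1/15) = 24/91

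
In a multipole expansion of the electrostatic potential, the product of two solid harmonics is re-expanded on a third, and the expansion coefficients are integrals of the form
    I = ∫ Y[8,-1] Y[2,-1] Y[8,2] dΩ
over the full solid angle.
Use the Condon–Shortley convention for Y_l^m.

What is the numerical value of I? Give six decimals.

Rules hold: Σm=0, L=18 even, 6≤8≤10.
N = 17·5·17 = 1445
Δ = 2!·14!·2!/19! = 1/348840
Racah Σ t=0..2: t=0:+1/116121600 t=1:−1/25401600 t=2:+1/116121600 = -1/45158400
⇒ 3j(8 2 8; 0 0 0)² = 24/1615, sgn -1
Racah Σ t=0..1: t=0:+1/87091200 t=1:−1/58060800 = -1/174182400
⇒ 3j(8 2 8; -1 -1 2)² = 7/2584, sgn -1
4πI² = N·(3j₀)²·(3jₘ)² = 21/361
I = +1·√(0.0581717/4π) = 0.06803793

0.068038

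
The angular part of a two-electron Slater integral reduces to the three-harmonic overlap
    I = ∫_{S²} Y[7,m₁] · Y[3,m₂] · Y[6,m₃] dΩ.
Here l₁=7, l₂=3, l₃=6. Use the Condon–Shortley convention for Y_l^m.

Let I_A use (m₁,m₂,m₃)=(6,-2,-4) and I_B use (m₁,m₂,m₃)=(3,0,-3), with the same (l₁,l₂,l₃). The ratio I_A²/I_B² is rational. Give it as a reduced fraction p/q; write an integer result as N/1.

4576/9

Shared (l₁,l₂,l₃)=(7,3,6): N and (l;000)² cancel in I_A²/I_B².
A: Δ = 4!·10!·2!/17! = 1/2042040; Racah Σ t=0..1: t=0:+1/8709120 t=1:−1/43545600 = 1/10886400; ⇒ 3j(7 3 6; 6 -2 -4)² = 8/357, sgn +1
B: Δ = 4!·10!·2!/17! = 1/2042040; Racah Σ t=1..3: t=1:−1/362880 t=2:+1/322560 t=3:−1/4354560 = 1/8709120; ⇒ 3j(7 3 6; 3 0 -3)² = 3/68068, sgn -1
I_A²/I_B² = (8/357)/(3/68068) = 4576/9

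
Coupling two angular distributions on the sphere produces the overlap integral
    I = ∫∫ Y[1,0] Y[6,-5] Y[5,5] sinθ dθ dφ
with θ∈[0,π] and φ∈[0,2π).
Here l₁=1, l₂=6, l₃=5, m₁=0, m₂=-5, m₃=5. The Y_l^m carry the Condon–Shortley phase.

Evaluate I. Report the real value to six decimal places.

m-sum 0 ✓  L=12 even ✓  5≤5≤7 ✓
Π(2lᵢ+1) = 3×13×11 = 429
triangle coeff Δ(1,6,5) = 1/858
Σ_t [1,1]: t=1:−1/14400 = -1/14400
(3j)²=6/143 [(1 6 5; 0 0 0)], sign=+1
Σ_t [1,1]: t=1:−1/3628800 = -1/3628800
(3j)²=1/78 [(1 6 5; 0 -5 5)], sign=-1
⇒ 4πI² = 3/13
I = (-1)√(3/13/(4π)) = -0.13551395

-0.135514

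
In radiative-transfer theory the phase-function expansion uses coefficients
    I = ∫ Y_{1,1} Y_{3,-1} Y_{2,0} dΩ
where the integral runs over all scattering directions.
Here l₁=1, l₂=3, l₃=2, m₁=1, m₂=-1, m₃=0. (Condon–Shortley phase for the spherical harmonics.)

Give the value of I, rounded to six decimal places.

Rules hold: Σm=0, L=6 even, 2≤2≤4.
N = 3·7·5 = 105
Δ = 2!·0!·4!/7! = 1/105
Racah Σ t=1..1: t=1:−1/4 = -1/4
⇒ 3j(1 3 2; 0 0 0)² = 3/35, sgn -1
Racah Σ t=0..0: t=0:+1/8 = 1/8
⇒ 3j(1 3 2; 1 -1 0)² = 2/35, sgn +1
4πI² = N·(3j₀)²·(3jₘ)² = 18/35
I = -1·√(0.514286/4π) = -0.20230066

-0.202301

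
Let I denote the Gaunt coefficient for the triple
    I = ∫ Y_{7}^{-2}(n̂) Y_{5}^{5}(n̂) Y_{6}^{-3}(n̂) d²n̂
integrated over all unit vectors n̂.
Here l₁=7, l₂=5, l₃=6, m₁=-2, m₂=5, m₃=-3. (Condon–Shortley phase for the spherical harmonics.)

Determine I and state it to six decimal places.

Rules hold: Σm=0, L=18 even, 2≤6≤12.
N = 15·11·13 = 2145
Δ = 6!·8!·4!/19! = 1/174594420
Racah Σ t=1..5: t=1:−1/4147200 t=2:+1/207360 t=3:−1/82944 t=4:+1/207360 t=5:−1/4147200 = -1/345600
⇒ 3j(7 5 6; 0 0 0)² = 420/46189, sgn -1
Racah Σ t=6..6: t=6:+1/12441600 = 1/12441600
⇒ 3j(7 5 6; -2 5 -3)² = 588/46189, sgn -1
4πI² = N·(3j₀)²·(3jₘ)² = 3704400/14919047
I = +1·√(0.2483/4π) = 0.14056703

0.140567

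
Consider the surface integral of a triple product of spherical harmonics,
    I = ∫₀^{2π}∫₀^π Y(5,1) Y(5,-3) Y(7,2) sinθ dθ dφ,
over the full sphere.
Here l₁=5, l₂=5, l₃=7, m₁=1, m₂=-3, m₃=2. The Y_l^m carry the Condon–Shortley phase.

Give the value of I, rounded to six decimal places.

0.000000

Σlᵢ=17 odd — θ-integrand is odd under cosθ→−cosθ; I=0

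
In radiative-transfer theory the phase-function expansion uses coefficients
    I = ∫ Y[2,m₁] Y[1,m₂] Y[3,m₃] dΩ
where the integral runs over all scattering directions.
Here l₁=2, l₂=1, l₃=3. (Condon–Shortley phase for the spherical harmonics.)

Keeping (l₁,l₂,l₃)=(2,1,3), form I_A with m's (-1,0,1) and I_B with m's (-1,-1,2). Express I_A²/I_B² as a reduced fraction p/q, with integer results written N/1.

l's match ⇒ only the (l;m) 3-j factors differ between A and B.
A: triangle coeff Δ(2,1,3) = 1/105; Σ_t [0,0]: t=0:+1/6 = 1/6; (3j)²=8/105 [(2 1 3; -1 0 1)], sign=+1
B: triangle coeff Δ(2,1,3) = 1/105; Σ_t [0,0]: t=0:+1/12 = 1/12; (3j)²=2/21 [(2 1 3; -1 -1 2)], sign=-1
I_A²/I_B² = (8/105)/(2/21) = 4/5

4/5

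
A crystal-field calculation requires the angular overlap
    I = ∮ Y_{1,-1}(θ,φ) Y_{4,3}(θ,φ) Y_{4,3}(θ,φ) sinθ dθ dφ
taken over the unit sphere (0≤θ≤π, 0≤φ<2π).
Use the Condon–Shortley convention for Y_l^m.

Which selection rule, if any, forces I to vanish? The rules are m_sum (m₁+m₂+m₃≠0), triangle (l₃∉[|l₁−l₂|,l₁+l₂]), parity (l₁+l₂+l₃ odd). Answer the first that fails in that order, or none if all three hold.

Σmᵢ = 5  ✗
l₃∈[|l₁−l₂|,l₁+l₂]=[3,5], have l₃=4
Σlᵢ = 9 ⇒ odd

m_sum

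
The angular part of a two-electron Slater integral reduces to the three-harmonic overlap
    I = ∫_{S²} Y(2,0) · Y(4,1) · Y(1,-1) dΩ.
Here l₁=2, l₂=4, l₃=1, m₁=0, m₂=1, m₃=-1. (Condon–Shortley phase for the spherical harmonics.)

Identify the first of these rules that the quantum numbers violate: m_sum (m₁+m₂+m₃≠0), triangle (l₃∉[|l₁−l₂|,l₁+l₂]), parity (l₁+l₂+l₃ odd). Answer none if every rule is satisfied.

azimuthal sum: 0 + 1 − 1 = 0  ✓
2 ≤ 1 ≤ 6 (triangle on l)  ✗
L = 2 + 4 + 1 = 7 (odd)

triangle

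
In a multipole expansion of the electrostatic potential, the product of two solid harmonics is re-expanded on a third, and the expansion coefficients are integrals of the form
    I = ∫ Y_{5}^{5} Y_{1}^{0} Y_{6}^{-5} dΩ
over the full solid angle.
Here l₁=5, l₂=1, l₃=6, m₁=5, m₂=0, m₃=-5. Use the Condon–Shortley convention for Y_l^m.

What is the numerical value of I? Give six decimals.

-0.135514

Checks pass: Σm=0; 12 even; l₃=6∈[4,6].
(2·5+1)(2·1+1)(2·6+1) = 429
Δ: 0! 10! 2! / 13! → 1/858
sum: t=0:+1/14400 = 1/14400
3j²(5 1 6; 0 0 0) = Δ·Π!·Σ² = 6/143  (sign +1)
sum: t=0:+1/3628800 = 1/3628800
3j²(5 1 6; 5 0 -5) = Δ·Π!·Σ² = 1/78  (sign -1)
combine: 4πI² = 429·6/143·1/78 = 3/13
take √, sign -1: I = -0.13551395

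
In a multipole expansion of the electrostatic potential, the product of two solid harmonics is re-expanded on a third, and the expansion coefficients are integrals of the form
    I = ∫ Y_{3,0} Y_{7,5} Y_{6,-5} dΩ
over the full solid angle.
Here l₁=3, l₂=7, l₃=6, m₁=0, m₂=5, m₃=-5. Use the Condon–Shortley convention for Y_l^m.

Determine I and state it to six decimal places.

0.161723

m-sum 0 ✓  L=16 even ✓  4≤6≤10 ✓
Π(2lᵢ+1) = 7×15×13 = 1365
triangle coeff Δ(3,7,6) = 1/2042040
Σ_t [1,3]: t=1:−1/207360 t=2:+1/57600 t=3:−1/207360 = 1/129600
(3j)²=168/12155 [(3 7 6; 0 0 0)], sign=+1
Σ_t [2,3]: t=2:+1/14515200 t=3:−1/4354560 = -1/6220800
(3j)²=77/4420 [(3 7 6; 0 5 -5)], sign=+1
⇒ 4πI² = 6174/18785
I = (+1)√(6174/18785/(4π)) = 0.16172337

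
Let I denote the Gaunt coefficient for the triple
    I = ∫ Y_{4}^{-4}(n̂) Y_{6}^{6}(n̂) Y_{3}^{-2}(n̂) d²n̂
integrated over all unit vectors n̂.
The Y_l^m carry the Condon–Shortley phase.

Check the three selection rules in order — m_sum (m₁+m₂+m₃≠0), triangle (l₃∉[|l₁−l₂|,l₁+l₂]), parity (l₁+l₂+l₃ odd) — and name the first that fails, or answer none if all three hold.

parity

azimuthal sum: -4 + 6 − 2 = 0  ✓
2 ≤ 3 ≤ 10 (triangle on l)  ✓
L = 4 + 6 + 3 = 13 (odd)  ✗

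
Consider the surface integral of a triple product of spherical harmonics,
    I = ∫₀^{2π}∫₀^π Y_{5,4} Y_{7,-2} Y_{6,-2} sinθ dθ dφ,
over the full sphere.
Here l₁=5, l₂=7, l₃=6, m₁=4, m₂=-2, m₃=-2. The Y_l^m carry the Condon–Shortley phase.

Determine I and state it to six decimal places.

Checks pass: Σm=0; 18 even; l₃=6∈[2,12].
(2·5+1)(2·7+1)(2·6+1) = 2145
Δ: 6! 4! 8! / 19! → 1/174594420
sum: t=1:−1/4147200 t=2:+1/207360 t=3:−1/82944 t=4:+1/207360 t=5:−1/4147200 = -1/345600
3j²(5 7 6; 0 0 0) = Δ·Π!·Σ² = 420/46189  (sign -1)
sum: t=0:+1/3110400 t=1:−1/1658880 = -7/24883200
3j²(5 7 6; 4 -2 -2) = Δ·Π!·Σ² = 4802/692835  (sign -1)
combine: 4πI² = 2145·420/46189·4802/692835 = 2016840/14919047
take √, sign +1: I = 0.10371946

0.103719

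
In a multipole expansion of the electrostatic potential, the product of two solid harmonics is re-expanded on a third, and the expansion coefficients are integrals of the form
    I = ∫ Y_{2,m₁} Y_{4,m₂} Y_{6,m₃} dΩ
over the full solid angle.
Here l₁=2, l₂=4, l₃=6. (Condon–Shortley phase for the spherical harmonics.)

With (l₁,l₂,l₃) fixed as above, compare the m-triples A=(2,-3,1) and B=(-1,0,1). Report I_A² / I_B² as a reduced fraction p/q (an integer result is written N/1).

1/35

Shared (l₁,l₂,l₃)=(2,4,6): N and (l;000)² cancel in I_A²/I_B².
A: Δ = 0!·4!·8!/13! = 1/6435; Racah Σ t=0..0: t=0:+1/120960 = 1/120960; ⇒ 3j(2 4 6; 2 -3 1)² = 1/1287, sgn -1
B: Δ = 0!·4!·8!/13! = 1/6435; Racah Σ t=0..0: t=0:+1/3456 = 1/3456; ⇒ 3j(2 4 6; -1 0 1)² = 35/1287, sgn -1
I_A²/I_B² = (1/1287)/(35/1287) = 1/35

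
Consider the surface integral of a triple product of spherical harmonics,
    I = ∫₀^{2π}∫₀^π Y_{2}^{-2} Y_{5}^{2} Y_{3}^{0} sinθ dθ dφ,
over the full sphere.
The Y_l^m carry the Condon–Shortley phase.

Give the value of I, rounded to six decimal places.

Checks pass: Σm=0; 10 even; l₃=3∈[3,7].
(2·2+1)(2·5+1)(2·3+1) = 385
Δ: 4! 0! 6! / 11! → 1/2310
sum: t=2:+1/144 = 1/144
3j²(2 5 3; 0 0 0) = Δ·Π!·Σ² = 10/231  (sign -1)
sum: t=4:+1/864 = 1/864
3j²(2 5 3; -2 2 0) = Δ·Π!·Σ² = 1/66  (sign -1)
combine: 4πI² = 385·10/231·1/66 = 25/99
take √, sign +1: I = 0.14175797

0.141758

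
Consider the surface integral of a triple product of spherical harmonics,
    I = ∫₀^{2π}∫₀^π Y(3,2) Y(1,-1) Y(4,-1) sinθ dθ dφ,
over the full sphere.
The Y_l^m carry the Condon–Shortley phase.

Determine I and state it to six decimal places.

-0.106622

Rules hold: Σm=0, L=8 even, 2≤4≤4.
N = 7·3·9 = 189
Δ = 0!·6!·2!/9! = 1/252
Racah Σ t=0..0: t=0:+1/36 = 1/36
⇒ 3j(3 1 4; 0 0 0)² = 4/63, sgn +1
Racah Σ t=0..0: t=0:+1/240 = 1/240
⇒ 3j(3 1 4; 2 -1 -1)² = 1/84, sgn -1
4πI² = N·(3j₀)²·(3jₘ)² = 1/7
I = -1·√(0.142857/4π) = -0.10662181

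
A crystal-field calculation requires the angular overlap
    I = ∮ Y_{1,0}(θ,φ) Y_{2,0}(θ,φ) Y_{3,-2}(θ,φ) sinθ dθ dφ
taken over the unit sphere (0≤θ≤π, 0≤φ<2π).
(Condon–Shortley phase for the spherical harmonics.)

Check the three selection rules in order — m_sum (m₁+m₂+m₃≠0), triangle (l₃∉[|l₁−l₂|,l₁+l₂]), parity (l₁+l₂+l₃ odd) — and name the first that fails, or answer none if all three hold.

azimuthal sum: 0 + 0 − 2 = -2  ✗
1 ≤ 3 ≤ 3 (triangle on l)
L = 1 + 2 + 3 = 6 (even)

m_sum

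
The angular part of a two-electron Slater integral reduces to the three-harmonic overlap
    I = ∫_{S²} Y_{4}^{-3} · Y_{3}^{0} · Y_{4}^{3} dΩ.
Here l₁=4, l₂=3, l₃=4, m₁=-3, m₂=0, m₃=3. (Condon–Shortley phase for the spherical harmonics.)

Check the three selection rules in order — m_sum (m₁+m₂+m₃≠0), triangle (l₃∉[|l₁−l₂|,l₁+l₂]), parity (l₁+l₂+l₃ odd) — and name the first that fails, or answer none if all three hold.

parity

azimuthal sum: -3 + 0 + 3 = 0  ✓
1 ≤ 4 ≤ 7 (triangle on l)  ✓
L = 4 + 3 + 4 = 11 (odd)  ✗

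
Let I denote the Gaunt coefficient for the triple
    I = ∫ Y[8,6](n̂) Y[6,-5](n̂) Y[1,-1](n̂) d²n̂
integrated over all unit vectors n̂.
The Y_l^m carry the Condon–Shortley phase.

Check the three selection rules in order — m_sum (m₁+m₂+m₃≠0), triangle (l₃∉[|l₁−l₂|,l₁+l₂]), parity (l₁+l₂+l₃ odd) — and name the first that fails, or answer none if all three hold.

triangle

m₁+m₂+m₃ = 6 − 5 − 1 = 0  ✓
triangle: |8−6|=2 ≤ l₃=1 ≤ 8+6=14  ✗
parity: l₁+l₂+l₃ = 15 is odd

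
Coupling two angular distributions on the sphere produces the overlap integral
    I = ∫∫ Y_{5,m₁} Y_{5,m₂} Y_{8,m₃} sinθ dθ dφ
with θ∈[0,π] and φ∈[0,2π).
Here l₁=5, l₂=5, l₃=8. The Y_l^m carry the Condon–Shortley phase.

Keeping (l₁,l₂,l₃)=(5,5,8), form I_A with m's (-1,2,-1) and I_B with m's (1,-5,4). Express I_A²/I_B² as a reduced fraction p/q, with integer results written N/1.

378/1375

l's match ⇒ only the (l;m) 3-j factors differ between A and B.
A: triangle coeff Δ(5,5,8) = 1/37413090; Σ_t [0,2]: t=0:+1/14515200 t=1:−1/1036800 t=2:+1/829440 = 1/3225600; (3j)²=567/230945 [(5 5 8; -1 2 -1)], sign=-1
B: triangle coeff Δ(5,5,8) = 1/37413090; Σ_t [0,0]: t=0:+1/46448640 = 1/46448640; (3j)²=75/8398 [(5 5 8; 1 -5 4)], sign=+1
I_A²/I_B² = (567/230945)/(75/8398) = 378/1375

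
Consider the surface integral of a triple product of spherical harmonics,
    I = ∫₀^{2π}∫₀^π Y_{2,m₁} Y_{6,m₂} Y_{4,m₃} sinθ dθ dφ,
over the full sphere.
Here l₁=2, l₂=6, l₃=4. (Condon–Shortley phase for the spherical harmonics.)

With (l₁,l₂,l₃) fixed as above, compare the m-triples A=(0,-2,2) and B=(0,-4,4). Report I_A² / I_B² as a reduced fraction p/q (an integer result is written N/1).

56/15

Same 2,6,4: normalisation and zero-m 3j drop out of the ratio.
A: Δ: 4! 0! 8! / 13! → 1/6435; sum: t=2:+1/5760 = 1/5760; 3j²(2 6 4; 0 -2 2) = Δ·Π!·Σ² = 56/2145  (sign +1)
B: Δ: 4! 0! 8! / 13! → 1/6435; sum: t=2:+1/161280 = 1/161280; 3j²(2 6 4; 0 -4 4) = Δ·Π!·Σ² = 1/143  (sign +1)
I_A²/I_B² = (56/2145)/(1/143) = 56/15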